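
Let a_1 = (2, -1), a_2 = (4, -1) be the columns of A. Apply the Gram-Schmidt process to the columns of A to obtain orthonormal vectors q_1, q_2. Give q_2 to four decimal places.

q_2 = (0.4472, 0.8944)

q_1 = a_1/‖a_1‖ = (2, -1)/2.2361 = (0.8944, -0.4472).
r_{12} = q_1·a_2 = 4.0249.
u_2 = a_2 − 4.0249·q_1 = (0.4000, 0.8000).
‖u_2‖ = 0.8944, so q_2 = (0.4472, 0.8944).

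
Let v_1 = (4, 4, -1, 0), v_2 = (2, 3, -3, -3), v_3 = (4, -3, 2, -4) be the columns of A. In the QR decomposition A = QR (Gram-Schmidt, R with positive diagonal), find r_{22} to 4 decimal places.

v_1 = (4, 4, -1, 0); ‖v_1‖ = 5.7446, so e_1 = (0.6963, 0.6963, -0.1741, 0.0000).
e_1·v_2 = 0.6963·2 + 0.6963·3 + (-0.1741)·(-3) + 0.0000·(-3) = 4.0038.
u_2 = v_2 − 4.0038·e_1 = (-0.7879, 0.2121, -2.3030, -3.0000).
r_{22} = ‖u_2‖ = 3.8691.

r_{22} = 3.8691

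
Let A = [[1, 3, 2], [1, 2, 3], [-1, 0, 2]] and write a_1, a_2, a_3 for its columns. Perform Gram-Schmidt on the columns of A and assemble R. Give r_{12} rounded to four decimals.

a_1 = (1, 1, -1); ‖a_1‖ = 1.7321, so e_1 = (0.5774, 0.5774, -0.5774).
r_{12} = e_1·a_2 = 2.8868.

r_{12} = 2.8868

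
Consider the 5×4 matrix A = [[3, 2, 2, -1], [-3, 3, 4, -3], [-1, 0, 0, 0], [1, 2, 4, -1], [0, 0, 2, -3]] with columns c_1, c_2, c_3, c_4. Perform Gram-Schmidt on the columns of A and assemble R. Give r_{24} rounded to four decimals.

r_{24} = -3.0969

c_1 = (3, -3, -1, 1, 0); ‖c_1‖ = 4.4721, so e_1 = (0.6708, -0.6708, -0.2236, 0.2236, 0.0000).
e_1·c_2 = 0.6708·2 + (-0.6708)·3 + (-0.2236)·0 + 0.2236·2 + 0.0000·0 = -0.2236.
u_2 = c_2 + 0.2236·e_1 = (2.1500, 2.8500, -0.0500, 2.0500, 0.0000).
‖u_2‖ = 4.1170, so e_2 = (0.5222, 0.6922, -0.0121, 0.4979, 0.0000).
r_{24} = e_2·c_4 = -3.0969.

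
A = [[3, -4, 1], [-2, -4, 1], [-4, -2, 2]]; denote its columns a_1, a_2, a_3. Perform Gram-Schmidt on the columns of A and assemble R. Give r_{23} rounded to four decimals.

a_1 = (3, -2, -4); ‖a_1‖ = 5.3852, so e_1 = (0.5571, -0.3714, -0.7428).
e_1·a_2 = 0.5571·(-4) + (-0.3714)·(-4) + (-0.7428)·(-2) = 0.7428.
u_2 = a_2 − 0.7428·e_1 = (-4.4138, -3.7241, -1.4483).
‖u_2‖ = 5.9538, so e_2 = (-0.7413, -0.6255, -0.2433).
r_{23} = e_2·a_3 = -1.8533.

r_{23} = -1.8533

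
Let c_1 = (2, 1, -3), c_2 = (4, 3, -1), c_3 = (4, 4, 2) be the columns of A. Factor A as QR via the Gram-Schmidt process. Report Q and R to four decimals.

c_1 = (2, 1, -3); ‖c_1‖ = 3.7417, so q_1 = (0.5345, 0.2673, -0.8018).
q_1·c_2 = 0.5345·4 + 0.2673·3 + (-0.8018)·(-1) = 3.7417.
u_2 = c_2 − 3.7417·q_1 = (2.0000, 2.0000, 2.0000).
‖u_2‖ = 3.4641, so q_2 = (0.5774, 0.5774, 0.5774).
q_1·c_3 = 0.5345·4 + 0.2673·4 + (-0.8018)·2 = 1.6036; q_2·c_3 = 0.5774·4 + 0.5774·4 + 0.5774·2 = 5.7735.
u_3 = c_3 − 1.6036·q_1 − 5.7735·q_2 = (-0.1905, 0.2381, -0.0476).
‖u_3‖ = 0.3086, so q_3 = (-0.6172, 0.7715, -0.1543).

Q = [[0.5345, 0.5774, -0.6172], [0.2673, 0.5774, 0.7715], [-0.8018, 0.5774, -0.1543]], R = [[3.7417, 3.7417, 1.6036], [0.0000, 3.4641, 5.7735], [0.0000, 0.0000, 0.3086]]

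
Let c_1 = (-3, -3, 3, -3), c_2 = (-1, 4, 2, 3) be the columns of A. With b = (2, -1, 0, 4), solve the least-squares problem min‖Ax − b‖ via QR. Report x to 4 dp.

q_1 = c_1/‖c_1‖ = (-3, -3, 3, -3)/6.0000 = (-0.5000, -0.5000, 0.5000, -0.5000).
r_{12} = q_1·c_2 = -2.0000.
u_2 = c_2 + 2.0000·q_1 = (-2.0000, 3.0000, 3.0000, 2.0000).
‖u_2‖ = 5.0990, so q_2 = (-0.3922, 0.5883, 0.5883, 0.3922).
Qᵀb = (-2.5000, 0.1961).
Back-substitute: x_2 = 0.1961/5.0990 = 0.0385.
x_1 = (-2.5000 + 2.0000·0.0385)/6.0000 = -0.4038.

x = (-0.4038, 0.0385)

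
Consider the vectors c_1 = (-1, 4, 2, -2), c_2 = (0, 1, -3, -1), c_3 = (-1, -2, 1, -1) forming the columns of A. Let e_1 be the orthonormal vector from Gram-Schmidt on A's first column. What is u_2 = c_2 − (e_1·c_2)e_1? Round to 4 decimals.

e_1 = c_1/‖c_1‖ = (-1, 4, 2, -2)/5.0000 = (-0.2000, 0.8000, 0.4000, -0.4000).
r_{12} = e_1·c_2 = 0.0000.
u_2 = c_2 + 0.0000·e_1 = (0.0000, 1.0000, -3.0000, -1.0000).

u_2 = (0.0000, 1.0000, -3.0000, -1.0000)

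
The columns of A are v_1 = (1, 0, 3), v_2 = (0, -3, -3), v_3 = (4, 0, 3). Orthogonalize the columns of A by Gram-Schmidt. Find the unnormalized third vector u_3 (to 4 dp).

v_1 = (1, 0, 3); ‖v_1‖ = 3.1623, so q_1 = (0.3162, 0.0000, 0.9487).
q_1·v_2 = 0.3162·0 + 0.0000·(-3) + 0.9487·(-3) = -2.8460.
u_2 = v_2 + 2.8460·q_1 = (0.9000, -3.0000, -0.3000).
‖u_2‖ = 3.1464, so q_2 = (0.2860, -0.9535, -0.0953).
q_1·v_3 = 0.3162·4 + 0.0000·0 + 0.9487·3 = 4.1110; q_2·v_3 = 0.2860·4 + (-0.9535)·0 + (-0.0953)·3 = 0.8581.
u_3 = v_3 − 4.1110·q_1 − 0.8581·q_2 = (2.4545, 0.8182, -0.8182).

u_3 = (2.4545, 0.8182, -0.8182)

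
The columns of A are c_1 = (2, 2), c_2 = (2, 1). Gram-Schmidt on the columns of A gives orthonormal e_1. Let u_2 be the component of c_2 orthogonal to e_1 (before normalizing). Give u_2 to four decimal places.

c_1 = (2, 2); ‖c_1‖ = 2.8284, so e_1 = (0.7071, 0.7071).
e_1·c_2 = 0.7071·2 + 0.7071·1 = 2.1213.
u_2 = c_2 − 2.1213·e_1 = (0.5000, -0.5000).

u_2 = (0.5000, -0.5000)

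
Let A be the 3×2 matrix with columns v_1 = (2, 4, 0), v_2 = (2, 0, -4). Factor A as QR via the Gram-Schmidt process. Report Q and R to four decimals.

Q = [[0.4472, 0.3651], [0.8944, -0.1826], [0.0000, -0.9129]], R = [[4.4721, 0.8944], [0.0000, 4.3818]]

v_1 = (2, 4, 0); ‖v_1‖ = 4.4721, so e_1 = (0.4472, 0.8944, 0.0000).
e_1·v_2 = 0.4472·2 + 0.8944·0 + 0.0000·(-4) = 0.8944.
u_2 = v_2 − 0.8944·e_1 = (1.6000, -0.8000, -4.0000).
‖u_2‖ = 4.3818, so e_2 = (0.3651, -0.1826, -0.9129).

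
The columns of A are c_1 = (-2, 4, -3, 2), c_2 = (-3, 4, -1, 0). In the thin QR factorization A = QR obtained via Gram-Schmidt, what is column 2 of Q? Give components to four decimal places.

q_2 = (-0.5588, 0.3649, 0.4790, -0.5702)

c_1 = (-2, 4, -3, 2); ‖c_1‖ = 5.7446, so q_1 = (-0.3482, 0.6963, -0.5222, 0.3482).
q_1·c_2 = (-0.3482)·(-3) + 0.6963·4 + (-0.5222)·(-1) + 0.3482·0 = 4.3519.
u_2 = c_2 − 4.3519·q_1 = (-1.4848, 0.9697, 1.2727, -1.5152).
‖u_2‖ = 2.6572, so q_2 = (-0.5588, 0.3649, 0.4790, -0.5702).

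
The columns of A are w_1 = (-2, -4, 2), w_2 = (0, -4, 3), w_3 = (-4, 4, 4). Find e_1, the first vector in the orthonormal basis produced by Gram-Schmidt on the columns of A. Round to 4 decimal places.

w_1 = (-2, -4, 2); ‖w_1‖ = 4.8990, so e_1 = (-0.4082, -0.8165, 0.4082).

e_1 = (-0.4082, -0.8165, 0.4082)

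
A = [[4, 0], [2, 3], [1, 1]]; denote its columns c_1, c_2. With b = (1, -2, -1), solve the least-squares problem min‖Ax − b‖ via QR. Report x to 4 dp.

c_1 = (4, 2, 1); ‖c_1‖ = 4.5826, so e_1 = (0.8729, 0.4364, 0.2182).
e_1·c_2 = 0.8729·0 + 0.4364·3 + 0.2182·1 = 1.5275.
u_2 = c_2 − 1.5275·e_1 = (-1.3333, 2.3333, 0.6667).
‖u_2‖ = 2.7689, so e_2 = (-0.4815, 0.8427, 0.2408).
Qᵀb = (-0.2182, -2.4077).
Back-substitute: x_2 = -2.4077/2.7689 = -0.8696.
x_1 = (-0.2182 − 1.5275·(-0.8696))/4.5826 = 0.2422.

x = (0.2422, -0.8696)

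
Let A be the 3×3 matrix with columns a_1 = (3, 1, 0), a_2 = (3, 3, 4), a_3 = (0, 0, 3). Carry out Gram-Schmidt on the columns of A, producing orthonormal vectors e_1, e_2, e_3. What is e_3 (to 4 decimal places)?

a_1 = (3, 1, 0); ‖a_1‖ = 3.1623, so e_1 = (0.9487, 0.3162, 0.0000).
e_1·a_2 = 0.9487·3 + 0.3162·3 + 0.0000·4 = 3.7947.
u_2 = a_2 − 3.7947·e_1 = (-0.6000, 1.8000, 4.0000).
‖u_2‖ = 4.4272, so e_2 = (-0.1355, 0.4066, 0.9035).
e_1·a_3 = 0.9487·0 + 0.3162·0 + 0.0000·3 = 0.0000; e_2·a_3 = (-0.1355)·0 + 0.4066·0 + 0.9035·3 = 2.7105.
u_3 = a_3 + 0.0000·e_1 − 2.7105·e_2 = (0.3673, -1.1020, 0.5510).
‖u_3‖ = 1.2857, so e_3 = (0.2857, -0.8571, 0.4286).

e_3 = (0.2857, -0.8571, 0.4286)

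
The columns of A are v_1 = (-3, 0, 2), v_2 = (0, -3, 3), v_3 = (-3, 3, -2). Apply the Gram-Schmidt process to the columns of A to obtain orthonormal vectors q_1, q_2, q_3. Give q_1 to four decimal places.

q_1 = (-0.8321, 0.0000, 0.5547)

q_1 = v_1/‖v_1‖ = (-3, 0, 2)/3.6056 = (-0.8321, 0.0000, 0.5547).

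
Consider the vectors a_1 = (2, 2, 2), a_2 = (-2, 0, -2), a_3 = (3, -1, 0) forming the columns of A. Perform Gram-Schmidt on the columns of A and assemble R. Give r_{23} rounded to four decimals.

a_1 = (2, 2, 2); ‖a_1‖ = 3.4641, so e_1 = (0.5774, 0.5774, 0.5774).
e_1·a_2 = 0.5774·(-2) + 0.5774·0 + 0.5774·(-2) = -2.3094.
u_2 = a_2 + 2.3094·e_1 = (-0.6667, 1.3333, -0.6667).
‖u_2‖ = 1.6330, so e_2 = (-0.4082, 0.8165, -0.4082).
r_{23} = e_2·a_3 = -2.0412.

r_{23} = -2.0412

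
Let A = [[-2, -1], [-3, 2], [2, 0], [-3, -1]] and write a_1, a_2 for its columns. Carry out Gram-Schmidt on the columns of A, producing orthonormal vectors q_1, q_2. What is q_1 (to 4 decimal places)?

q_1 = (-0.3922, -0.5883, 0.3922, -0.5883)

a_1 = (-2, -3, 2, -3); ‖a_1‖ = 5.0990, so q_1 = (-0.3922, -0.5883, 0.3922, -0.5883).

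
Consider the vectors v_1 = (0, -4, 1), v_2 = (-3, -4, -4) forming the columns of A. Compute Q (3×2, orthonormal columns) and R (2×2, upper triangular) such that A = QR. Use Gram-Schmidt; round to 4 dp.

Q = [[0.0000, -0.5260], [-0.9701, -0.2063], [0.2425, -0.8251]], R = [[4.1231, 2.9104], [0.0000, 5.7035]]

q_1 = v_1/‖v_1‖ = (0, -4, 1)/4.1231 = (0.0000, -0.9701, 0.2425).
r_{12} = q_1·v_2 = 2.9104.
u_2 = v_2 − 2.9104·q_1 = (-3.0000, -1.1765, -4.7059).
‖u_2‖ = 5.7035, so q_2 = (-0.5260, -0.2063, -0.8251).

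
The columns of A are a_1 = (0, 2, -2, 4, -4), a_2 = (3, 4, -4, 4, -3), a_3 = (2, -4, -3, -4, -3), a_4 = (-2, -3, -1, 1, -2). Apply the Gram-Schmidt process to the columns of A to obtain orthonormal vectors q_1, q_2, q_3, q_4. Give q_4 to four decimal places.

q_1 = a_1/‖a_1‖ = (0, 2, -2, 4, -4)/6.3246 = (0.0000, 0.3162, -0.3162, 0.6325, -0.6325).
r_{12} = q_1·a_2 = 6.9570.
u_2 = a_2 − 6.9570·q_1 = (3.0000, 1.8000, -1.8000, -0.4000, 1.4000).
‖u_2‖ = 4.1952, so q_2 = (0.7151, 0.4291, -0.4291, -0.0953, 0.3337).
r_{13} = q_1·a_3 = -0.9487; r_{23} = q_2·a_3 = 0.3814.
u_3 = a_3 + 0.9487·q_1 − 0.3814·q_2 = (1.7273, -3.8636, -3.1364, -3.3636, -3.7273).
‖u_3‖ = 7.2770, so q_3 = (0.2374, -0.5309, -0.4310, -0.4622, -0.5122).
r_{14} = q_1·a_4 = 1.2649; r_{24} = q_2·a_4 = -3.0511; r_{34} = q_3·a_4 = 2.1113.
u_4 = a_4 − 1.2649·q_1 + 3.0511·q_2 − 2.1113·q_3 = (-0.3193, -0.9700, -0.9991, 0.8850, 0.8996).
‖u_4‖ = 1.9062, so q_4 = (-0.1675, -0.5089, -0.5242, 0.4643, 0.4719).

q_4 = (-0.1675, -0.5089, -0.5242, 0.4643, 0.4719)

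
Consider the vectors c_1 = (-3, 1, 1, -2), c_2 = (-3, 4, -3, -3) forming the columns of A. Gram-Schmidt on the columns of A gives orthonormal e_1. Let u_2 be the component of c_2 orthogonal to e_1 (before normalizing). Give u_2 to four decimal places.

u_2 = (0.2000, 2.9333, -4.0667, -0.8667)

c_1 = (-3, 1, 1, -2); ‖c_1‖ = 3.8730, so e_1 = (-0.7746, 0.2582, 0.2582, -0.5164).
e_1·c_2 = (-0.7746)·(-3) + 0.2582·4 + 0.2582·(-3) + (-0.5164)·(-3) = 4.1312.
u_2 = c_2 − 4.1312·e_1 = (0.2000, 2.9333, -4.0667, -0.8667).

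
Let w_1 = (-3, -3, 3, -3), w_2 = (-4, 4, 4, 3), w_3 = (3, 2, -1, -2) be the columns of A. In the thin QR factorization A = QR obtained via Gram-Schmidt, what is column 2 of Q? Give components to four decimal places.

q_2 = (-0.4978, 0.5642, 0.4978, 0.4314)

w_1 = (-3, -3, 3, -3); ‖w_1‖ = 6.0000, so q_1 = (-0.5000, -0.5000, 0.5000, -0.5000).
q_1·w_2 = (-0.5000)·(-4) + (-0.5000)·4 + 0.5000·4 + (-0.5000)·3 = 0.5000.
u_2 = w_2 − 0.5000·q_1 = (-3.7500, 4.2500, 3.7500, 3.2500).
‖u_2‖ = 7.5333, so q_2 = (-0.4978, 0.5642, 0.4978, 0.4314).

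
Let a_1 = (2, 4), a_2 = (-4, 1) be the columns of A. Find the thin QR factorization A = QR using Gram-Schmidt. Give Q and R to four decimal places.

Q = [[0.4472, -0.8944], [0.8944, 0.4472]], R = [[4.4721, -0.8944], [0.0000, 4.0249]]

a_1 = (2, 4); ‖a_1‖ = 4.4721, so q_1 = (0.4472, 0.8944).
q_1·a_2 = 0.4472·(-4) + 0.8944·1 = -0.8944.
u_2 = a_2 + 0.8944·q_1 = (-3.6000, 1.8000).
‖u_2‖ = 4.0249, so q_2 = (-0.8944, 0.4472).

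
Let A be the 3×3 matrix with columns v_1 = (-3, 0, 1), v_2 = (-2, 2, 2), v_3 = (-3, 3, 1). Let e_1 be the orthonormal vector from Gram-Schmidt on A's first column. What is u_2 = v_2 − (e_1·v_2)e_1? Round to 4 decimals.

u_2 = (0.4000, 2.0000, 1.2000)

v_1 = (-3, 0, 1); ‖v_1‖ = 3.1623, so e_1 = (-0.9487, 0.0000, 0.3162).
e_1·v_2 = (-0.9487)·(-2) + 0.0000·2 + 0.3162·2 = 2.5298.
u_2 = v_2 − 2.5298·e_1 = (0.4000, 2.0000, 1.2000).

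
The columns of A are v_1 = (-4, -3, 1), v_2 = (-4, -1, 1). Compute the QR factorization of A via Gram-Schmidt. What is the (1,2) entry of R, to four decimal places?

r_{12} = 3.9223

e_1 = v_1/‖v_1‖ = (-4, -3, 1)/5.0990 = (-0.7845, -0.5883, 0.1961).
r_{12} = e_1·v_2 = 3.9223.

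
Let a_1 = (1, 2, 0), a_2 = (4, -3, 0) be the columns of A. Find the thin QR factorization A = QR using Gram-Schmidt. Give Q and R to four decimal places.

Q = [[0.4472, 0.8944], [0.8944, -0.4472], [0.0000, 0.0000]], R = [[2.2361, -0.8944], [0.0000, 4.9193]]

e_1 = a_1/‖a_1‖ = (1, 2, 0)/2.2361 = (0.4472, 0.8944, 0.0000).
r_{12} = e_1·a_2 = -0.8944.
u_2 = a_2 + 0.8944·e_1 = (4.4000, -2.2000, 0.0000).
‖u_2‖ = 4.9193, so e_2 = (0.8944, -0.4472, 0.0000).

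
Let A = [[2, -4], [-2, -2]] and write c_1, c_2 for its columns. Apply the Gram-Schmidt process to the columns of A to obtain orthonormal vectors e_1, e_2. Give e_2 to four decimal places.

e_2 = (-0.7071, -0.7071)

c_1 = (2, -2); ‖c_1‖ = 2.8284, so e_1 = (0.7071, -0.7071).
e_1·c_2 = 0.7071·(-4) + (-0.7071)·(-2) = -1.4142.
u_2 = c_2 + 1.4142·e_1 = (-3.0000, -3.0000).
‖u_2‖ = 4.2426, so e_2 = (-0.7071, -0.7071).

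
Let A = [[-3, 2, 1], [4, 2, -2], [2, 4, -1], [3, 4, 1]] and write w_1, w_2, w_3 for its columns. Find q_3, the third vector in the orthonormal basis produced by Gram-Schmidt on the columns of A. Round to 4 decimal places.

q_3 = (-0.1576, -0.4610, -0.4432, 0.7525)

q_1 = w_1/‖w_1‖ = (-3, 4, 2, 3)/6.1644 = (-0.4867, 0.6489, 0.3244, 0.4867).
r_{12} = q_1·w_2 = 3.5689.
u_2 = w_2 − 3.5689·q_1 = (3.7368, -0.3158, 2.8421, 2.2632).
‖u_2‖ = 5.2214, so q_2 = (0.7157, -0.0605, 0.5443, 0.4334).
r_{13} = q_1·w_3 = -1.6222; r_{23} = q_2·w_3 = 0.7258.
u_3 = w_3 + 1.6222·q_1 − 0.7258·q_2 = (-0.3089, -0.9035, -0.8687, 1.4749).
‖u_3‖ = 1.9600, so q_3 = (-0.1576, -0.4610, -0.4432, 0.7525).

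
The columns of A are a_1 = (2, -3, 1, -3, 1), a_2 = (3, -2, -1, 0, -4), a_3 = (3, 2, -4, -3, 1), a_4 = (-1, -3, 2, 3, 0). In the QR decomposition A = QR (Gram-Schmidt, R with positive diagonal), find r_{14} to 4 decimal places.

q_1 = a_1/‖a_1‖ = (2, -3, 1, -3, 1)/4.8990 = (0.4082, -0.6124, 0.2041, -0.6124, 0.2041).
r_{14} = q_1·a_4 = 0.0000.

r_{14} = 0.0000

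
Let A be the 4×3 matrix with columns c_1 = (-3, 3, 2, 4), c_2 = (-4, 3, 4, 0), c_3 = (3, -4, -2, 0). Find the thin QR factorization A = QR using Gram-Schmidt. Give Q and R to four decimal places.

Q = [[-0.4867, -0.3938, -0.0754], [0.4867, 0.1636, -0.8000], [0.3244, 0.5695, 0.5246], [0.6489, -0.7028, 0.2812]], R = [[6.1644, 4.7044, -4.0555], [0.0000, 4.3438, -2.9746], [0.0000, 0.0000, 1.9247]]

e_1 = c_1/‖c_1‖ = (-3, 3, 2, 4)/6.1644 = (-0.4867, 0.4867, 0.3244, 0.6489).
r_{12} = e_1·c_2 = 4.7044.
u_2 = c_2 − 4.7044·e_1 = (-1.7105, 0.7105, 2.4737, -3.0526).
‖u_2‖ = 4.3438, so e_2 = (-0.3938, 0.1636, 0.5695, -0.7028).
r_{13} = e_1·c_3 = -4.0555; r_{23} = e_2·c_3 = -2.9746.
u_3 = c_3 + 4.0555·e_1 + 2.9746·e_2 = (-0.1450, -1.5397, 1.0098, 0.5411).
‖u_3‖ = 1.9247, so e_3 = (-0.0754, -0.8000, 0.5246, 0.2812).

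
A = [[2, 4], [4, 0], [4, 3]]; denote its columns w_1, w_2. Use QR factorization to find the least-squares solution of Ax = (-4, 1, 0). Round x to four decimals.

w_1 = (2, 4, 4); ‖w_1‖ = 6.0000, so e_1 = (0.3333, 0.6667, 0.6667).
e_1·w_2 = 0.3333·4 + 0.6667·0 + 0.6667·3 = 3.3333.
u_2 = w_2 − 3.3333·e_1 = (2.8889, -2.2222, 0.7778).
‖u_2‖ = 3.7268, so e_2 = (0.7752, -0.5963, 0.2087).
Qᵀb = (-0.6667, -3.6970).
Back-substitute: x_2 = -3.6970/3.7268 = -0.9920.
x_1 = (-0.6667 − 3.3333·(-0.9920))/6.0000 = 0.4400.

x = (0.4400, -0.9920)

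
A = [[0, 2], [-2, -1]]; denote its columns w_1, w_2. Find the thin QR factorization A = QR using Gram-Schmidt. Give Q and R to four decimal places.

Q = [[0.0000, 1.0000], [-1.0000, 0.0000]], R = [[2.0000, 1.0000], [0.0000, 2.0000]]

e_1 = w_1/‖w_1‖ = (0, -2)/2.0000 = (0.0000, -1.0000).
r_{12} = e_1·w_2 = 1.0000.
u_2 = w_2 − 1.0000·e_1 = (2.0000, 0.0000).
‖u_2‖ = 2.0000, so e_2 = (1.0000, 0.0000).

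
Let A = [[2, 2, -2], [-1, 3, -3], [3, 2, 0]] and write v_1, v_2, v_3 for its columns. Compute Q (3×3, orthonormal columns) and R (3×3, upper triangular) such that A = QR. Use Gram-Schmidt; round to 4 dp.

v_1 = (2, -1, 3); ‖v_1‖ = 3.7417, so q_1 = (0.5345, -0.2673, 0.8018).
q_1·v_2 = 0.5345·2 + (-0.2673)·3 + 0.8018·2 = 1.8708.
u_2 = v_2 − 1.8708·q_1 = (1.0000, 3.5000, 0.5000).
‖u_2‖ = 3.6742, so q_2 = (0.2722, 0.9526, 0.1361).
q_1·v_3 = 0.5345·(-2) + (-0.2673)·(-3) + 0.8018·0 = -0.2673; q_2·v_3 = 0.2722·(-2) + 0.9526·(-3) + 0.1361·0 = -3.4021.
u_3 = v_3 + 0.2673·q_1 + 3.4021·q_2 = (-0.9312, 0.1693, 0.6772).
‖u_3‖ = 1.1638, so q_3 = (-0.8001, 0.1455, 0.5819).

Q = [[0.5345, 0.2722, -0.8001], [-0.2673, 0.9526, 0.1455], [0.8018, 0.1361, 0.5819]], R = [[3.7417, 1.8708, -0.2673], [0.0000, 3.6742, -3.4021], [0.0000, 0.0000, 1.1638]]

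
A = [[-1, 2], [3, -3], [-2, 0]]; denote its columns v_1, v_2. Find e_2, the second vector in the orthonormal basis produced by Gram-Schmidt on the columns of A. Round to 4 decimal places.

e_2 = (0.5817, -0.3080, -0.7528)

v_1 = (-1, 3, -2); ‖v_1‖ = 3.7417, so e_1 = (-0.2673, 0.8018, -0.5345).
e_1·v_2 = (-0.2673)·2 + 0.8018·(-3) + (-0.5345)·0 = -2.9399.
u_2 = v_2 + 2.9399·e_1 = (1.2143, -0.6429, -1.5714).
‖u_2‖ = 2.0874, so e_2 = (0.5817, -0.3080, -0.7528).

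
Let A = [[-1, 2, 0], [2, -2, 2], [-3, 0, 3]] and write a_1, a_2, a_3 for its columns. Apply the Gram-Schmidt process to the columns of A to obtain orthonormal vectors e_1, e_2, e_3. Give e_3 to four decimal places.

a_1 = (-1, 2, -3); ‖a_1‖ = 3.7417, so e_1 = (-0.2673, 0.5345, -0.8018).
e_1·a_2 = (-0.2673)·2 + 0.5345·(-2) + (-0.8018)·0 = -1.6036.
u_2 = a_2 + 1.6036·e_1 = (1.5714, -1.1429, -1.2857).
‖u_2‖ = 2.3299, so e_2 = (0.6745, -0.4905, -0.5518).
e_1·a_3 = (-0.2673)·0 + 0.5345·2 + (-0.8018)·3 = -1.3363; e_2·a_3 = 0.6745·0 + (-0.4905)·2 + (-0.5518)·3 = -2.6365.
u_3 = a_3 + 1.3363·e_1 + 2.6365·e_2 = (1.4211, 1.4211, 0.4737).
‖u_3‖ = 2.0647, so e_3 = (0.6882, 0.6882, 0.2294).

e_3 = (0.6882, 0.6882, 0.2294)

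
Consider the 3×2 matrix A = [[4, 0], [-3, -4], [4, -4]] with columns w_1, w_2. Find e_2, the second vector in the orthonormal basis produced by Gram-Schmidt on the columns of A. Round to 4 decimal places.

e_2 = (0.0694, -0.7635, -0.6420)

w_1 = (4, -3, 4); ‖w_1‖ = 6.4031, so e_1 = (0.6247, -0.4685, 0.6247).
e_1·w_2 = 0.6247·0 + (-0.4685)·(-4) + 0.6247·(-4) = -0.6247.
u_2 = w_2 + 0.6247·e_1 = (0.3902, -4.2927, -3.6098).
‖u_2‖ = 5.6223, so e_2 = (0.0694, -0.7635, -0.6420).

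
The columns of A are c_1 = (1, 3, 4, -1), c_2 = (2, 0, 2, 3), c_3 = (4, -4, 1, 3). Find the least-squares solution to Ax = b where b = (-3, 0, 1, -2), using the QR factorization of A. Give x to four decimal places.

x = (0.2187, -0.5393, -0.1243)

c_1 = (1, 3, 4, -1); ‖c_1‖ = 5.1962, so q_1 = (0.1925, 0.5774, 0.7698, -0.1925).
q_1·c_2 = 0.1925·2 + 0.5774·0 + 0.7698·2 + (-0.1925)·3 = 1.3472.
u_2 = c_2 − 1.3472·q_1 = (1.7407, -0.7778, 0.9630, 3.2593).
‖u_2‖ = 3.8968, so q_2 = (0.4467, -0.1996, 0.2471, 0.8364).
q_1·c_3 = 0.1925·4 + 0.5774·(-4) + 0.7698·1 + (-0.1925)·3 = -1.3472; q_2·c_3 = 0.4467·4 + (-0.1996)·(-4) + 0.2471·1 + 0.8364·3 = 5.3415.
u_3 = c_3 + 1.3472·q_1 − 5.3415·q_2 = (1.8732, -2.1561, 0.7171, -1.7268).
‖u_3‖ = 3.4137, so q_3 = (0.5487, -0.6316, 0.2101, -0.5058).
Qᵀb = (0.5774, -2.7658, -0.4244).
Back-substitute: x_3 = -0.4244/3.4137 = -0.1243.
x_2 = (-2.7658 − 5.3415·(-0.1243))/3.8968 = -0.5393.
x_1 = (0.5774 − 1.3472·(-0.5393) + 1.3472·(-0.1243))/5.1962 = 0.2187.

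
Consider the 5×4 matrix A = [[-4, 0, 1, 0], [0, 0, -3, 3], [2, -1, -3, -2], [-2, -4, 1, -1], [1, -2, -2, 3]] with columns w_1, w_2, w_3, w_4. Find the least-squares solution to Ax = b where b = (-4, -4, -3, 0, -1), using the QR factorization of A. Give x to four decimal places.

x = (1.3775, -0.2758, 1.7607, 0.3143)

w_1 = (-4, 0, 2, -2, 1); ‖w_1‖ = 5.0000, so e_1 = (-0.8000, 0.0000, 0.4000, -0.4000, 0.2000).
e_1·w_2 = (-0.8000)·0 + 0.0000·0 + 0.4000·(-1) + (-0.4000)·(-4) + 0.2000·(-2) = 0.8000.
u_2 = w_2 − 0.8000·e_1 = (0.6400, 0.0000, -1.3200, -3.6800, -2.1600).
‖u_2‖ = 4.5122, so e_2 = (0.1418, 0.0000, -0.2925, -0.8156, -0.4787).
e_1·w_3 = (-0.8000)·1 + 0.0000·(-3) + 0.4000·(-3) + (-0.4000)·1 + 0.2000·(-2) = -2.8000; e_2·w_3 = 0.1418·1 + 0.0000·(-3) + (-0.2925)·(-3) + (-0.8156)·1 + (-0.4787)·(-2) = 1.1613.
u_3 = w_3 + 2.8000·e_1 − 1.1613·e_2 = (-1.4047, -3.0000, -1.5403, 0.8271, -0.8841).
‖u_3‖ = 3.8486, so e_3 = (-0.3650, -0.7795, -0.4002, 0.2149, -0.2297).
e_1·w_4 = (-0.8000)·0 + 0.0000·3 + 0.4000·(-2) + (-0.4000)·(-1) + 0.2000·3 = 0.2000; e_2·w_4 = 0.1418·0 + 0.0000·3 + (-0.2925)·(-2) + (-0.8156)·(-1) + (-0.4787)·3 = -0.0355; e_3·w_4 = (-0.3650)·0 + (-0.7795)·3 + (-0.4002)·(-2) + 0.2149·(-1) + (-0.2297)·3 = -2.4422.
u_4 = w_4 − 0.2000·e_1 + 0.0355·e_2 + 2.4422·e_3 = (-0.7264, 1.0963, -3.0678, -0.4241, 2.3820).
‖u_4‖ = 4.1224, so e_4 = (-0.1762, 0.2659, -0.7442, -0.1029, 0.5778).
Qᵀb = (1.8000, 0.7890, 6.0084, 1.2957).
Back-substitute: x_4 = 1.2957/4.1224 = 0.3143.
x_3 = (6.0084 + 2.4422·0.3143)/3.8486 = 1.7607.
x_2 = (0.7890 − 1.1613·1.7607 + 0.0355·0.3143)/4.5122 = -0.2758.
x_1 = (1.8000 − 0.8000·(-0.2758) + 2.8000·1.7607 − 0.2000·0.3143)/5.0000 = 1.3775.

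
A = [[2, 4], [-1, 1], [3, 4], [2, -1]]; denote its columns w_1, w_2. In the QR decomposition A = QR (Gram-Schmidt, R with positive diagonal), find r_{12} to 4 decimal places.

w_1 = (2, -1, 3, 2); ‖w_1‖ = 4.2426, so q_1 = (0.4714, -0.2357, 0.7071, 0.4714).
r_{12} = q_1·w_2 = 4.0069.

r_{12} = 4.0069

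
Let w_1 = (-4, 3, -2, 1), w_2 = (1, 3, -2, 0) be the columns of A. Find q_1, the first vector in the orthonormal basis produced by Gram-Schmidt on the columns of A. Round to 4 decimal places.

q_1 = (-0.7303, 0.5477, -0.3651, 0.1826)

q_1 = w_1/‖w_1‖ = (-4, 3, -2, 1)/5.4772 = (-0.7303, 0.5477, -0.3651, 0.1826).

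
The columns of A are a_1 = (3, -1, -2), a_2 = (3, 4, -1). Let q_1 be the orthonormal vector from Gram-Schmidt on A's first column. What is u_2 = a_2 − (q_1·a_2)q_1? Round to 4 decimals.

u_2 = (1.5000, 4.5000, 0.0000)

a_1 = (3, -1, -2); ‖a_1‖ = 3.7417, so q_1 = (0.8018, -0.2673, -0.5345).
q_1·a_2 = 0.8018·3 + (-0.2673)·4 + (-0.5345)·(-1) = 1.8708.
u_2 = a_2 − 1.8708·q_1 = (1.5000, 4.5000, 0.0000).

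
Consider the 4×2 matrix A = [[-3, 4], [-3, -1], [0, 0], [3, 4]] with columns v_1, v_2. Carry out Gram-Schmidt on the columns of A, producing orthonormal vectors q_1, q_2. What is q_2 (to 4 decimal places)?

q_2 = (0.7582, -0.1166, 0.0000, 0.6415)

q_1 = v_1/‖v_1‖ = (-3, -3, 0, 3)/5.1962 = (-0.5774, -0.5774, 0.0000, 0.5774).
r_{12} = q_1·v_2 = 0.5774.
u_2 = v_2 − 0.5774·q_1 = (4.3333, -0.6667, 0.0000, 3.6667).
‖u_2‖ = 5.7155, so q_2 = (0.7582, -0.1166, 0.0000, 0.6415).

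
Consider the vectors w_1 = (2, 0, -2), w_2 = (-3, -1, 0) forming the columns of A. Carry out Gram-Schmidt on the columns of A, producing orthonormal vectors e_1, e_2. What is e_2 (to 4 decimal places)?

e_1 = w_1/‖w_1‖ = (2, 0, -2)/2.8284 = (0.7071, 0.0000, -0.7071).
r_{12} = e_1·w_2 = -2.1213.
u_2 = w_2 + 2.1213·e_1 = (-1.5000, -1.0000, -1.5000).
‖u_2‖ = 2.3452, so e_2 = (-0.6396, -0.4264, -0.6396).

e_2 = (-0.6396, -0.4264, -0.6396)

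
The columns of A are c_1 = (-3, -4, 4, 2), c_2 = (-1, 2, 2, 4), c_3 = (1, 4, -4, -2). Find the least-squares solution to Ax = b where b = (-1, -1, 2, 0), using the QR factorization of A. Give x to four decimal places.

x = (0.3450, -0.0300, 0.0050)

c_1 = (-3, -4, 4, 2); ‖c_1‖ = 6.7082, so q_1 = (-0.4472, -0.5963, 0.5963, 0.2981).
q_1·c_2 = (-0.4472)·(-1) + (-0.5963)·2 + 0.5963·2 + 0.2981·4 = 1.6398.
u_2 = c_2 − 1.6398·q_1 = (-0.2667, 2.9778, 1.0222, 3.5111).
‖u_2‖ = 4.7235, so q_2 = (-0.0565, 0.6304, 0.2164, 0.7433).
q_1·c_3 = (-0.4472)·1 + (-0.5963)·4 + 0.5963·(-4) + 0.2981·(-2) = -5.8138; q_2·c_3 = (-0.0565)·1 + 0.6304·4 + 0.2164·(-4) + 0.7433·(-2) = 0.1129.
u_3 = c_3 + 5.8138·q_1 − 0.1129·q_2 = (-1.5936, 0.4622, -0.5578, -0.3506).
‖u_3‖ = 1.7853, so q_3 = (-0.8926, 0.2589, -0.3124, -0.1964).
Qᵀb = (2.2361, -0.1411, 0.0089).
Back-substitute: x_3 = 0.0089/1.7853 = 0.0050.
x_2 = (-0.1411 − 0.1129·0.0050)/4.7235 = -0.0300.
x_1 = (2.2361 − 1.6398·(-0.0300) + 5.8138·0.0050)/6.7082 = 0.3450.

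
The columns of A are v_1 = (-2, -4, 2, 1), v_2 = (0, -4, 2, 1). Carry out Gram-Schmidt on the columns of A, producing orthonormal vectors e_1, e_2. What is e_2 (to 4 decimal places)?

e_2 = (0.9165, -0.3491, 0.1746, 0.0873)

v_1 = (-2, -4, 2, 1); ‖v_1‖ = 5.0000, so e_1 = (-0.4000, -0.8000, 0.4000, 0.2000).
e_1·v_2 = (-0.4000)·0 + (-0.8000)·(-4) + 0.4000·2 + 0.2000·1 = 4.2000.
u_2 = v_2 − 4.2000·e_1 = (1.6800, -0.6400, 0.3200, 0.1600).
‖u_2‖ = 1.8330, so e_2 = (0.9165, -0.3491, 0.1746, 0.0873).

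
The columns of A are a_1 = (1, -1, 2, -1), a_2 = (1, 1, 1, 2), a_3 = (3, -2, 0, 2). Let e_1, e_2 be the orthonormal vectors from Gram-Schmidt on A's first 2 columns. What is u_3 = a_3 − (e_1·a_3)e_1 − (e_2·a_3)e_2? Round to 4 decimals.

e_1 = a_1/‖a_1‖ = (1, -1, 2, -1)/2.6458 = (0.3780, -0.3780, 0.7559, -0.3780).
r_{12} = e_1·a_2 = 0.0000.
u_2 = a_2 + 0.0000·e_1 = (1.0000, 1.0000, 1.0000, 2.0000).
‖u_2‖ = 2.6458, so e_2 = (0.3780, 0.3780, 0.3780, 0.7559).
r_{13} = e_1·a_3 = 1.1339; r_{23} = e_2·a_3 = 1.8898.
u_3 = a_3 − 1.1339·e_1 − 1.8898·e_2 = (1.8571, -2.2857, -1.5714, 1.0000).

u_3 = (1.8571, -2.2857, -1.5714, 1.0000)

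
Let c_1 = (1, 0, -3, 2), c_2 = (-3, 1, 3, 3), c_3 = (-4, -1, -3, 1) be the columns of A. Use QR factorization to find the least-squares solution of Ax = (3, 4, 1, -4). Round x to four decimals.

c_1 = (1, 0, -3, 2); ‖c_1‖ = 3.7417, so e_1 = (0.2673, 0.0000, -0.8018, 0.5345).
e_1·c_2 = 0.2673·(-3) + 0.0000·1 + (-0.8018)·3 + 0.5345·3 = -1.6036.
u_2 = c_2 + 1.6036·e_1 = (-2.5714, 1.0000, 1.7143, 3.8571).
‖u_2‖ = 5.0427, so e_2 = (-0.5099, 0.1983, 0.3400, 0.7649).
e_1·c_3 = 0.2673·(-4) + 0.0000·(-1) + (-0.8018)·(-3) + 0.5345·1 = 1.8708; e_2·c_3 = (-0.5099)·(-4) + 0.1983·(-1) + 0.3400·(-3) + 0.7649·1 = 1.5865.
u_3 = c_3 − 1.8708·e_1 − 1.5865·e_2 = (-3.6910, -1.3146, -2.0393, -1.2135).
‖u_3‖ = 4.5807, so e_3 = (-0.8058, -0.2870, -0.4452, -0.2649).
Qᵀb = (-2.1381, -3.4562, -2.9508).
Back-substitute: x_3 = -2.9508/4.5807 = -0.6442.
x_2 = (-3.4562 − 1.5865·(-0.6442))/5.0427 = -0.4827.
x_1 = (-2.1381 + 1.6036·(-0.4827) − 1.8708·(-0.6442))/3.7417 = -0.4562.

x = (-0.4562, -0.4827, -0.6442)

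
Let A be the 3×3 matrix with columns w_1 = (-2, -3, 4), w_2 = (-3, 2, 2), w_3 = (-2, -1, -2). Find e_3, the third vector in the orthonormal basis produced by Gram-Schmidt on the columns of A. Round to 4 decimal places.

e_3 = (-0.6759, -0.3862, -0.6276)

w_1 = (-2, -3, 4); ‖w_1‖ = 5.3852, so e_1 = (-0.3714, -0.5571, 0.7428).
e_1·w_2 = (-0.3714)·(-3) + (-0.5571)·2 + 0.7428·2 = 1.4856.
u_2 = w_2 − 1.4856·e_1 = (-2.4483, 2.8276, 0.8966).
‖u_2‖ = 3.8462, so e_2 = (-0.6365, 0.7352, 0.2331).
e_1·w_3 = (-0.3714)·(-2) + (-0.5571)·(-1) + 0.7428·(-2) = -0.1857; e_2·w_3 = (-0.6365)·(-2) + 0.7352·(-1) + 0.2331·(-2) = 0.0717.
u_3 = w_3 + 0.1857·e_1 − 0.0717·e_2 = (-2.0233, -1.1562, -1.8788).
‖u_3‖ = 2.9934, so e_3 = (-0.6759, -0.3862, -0.6276).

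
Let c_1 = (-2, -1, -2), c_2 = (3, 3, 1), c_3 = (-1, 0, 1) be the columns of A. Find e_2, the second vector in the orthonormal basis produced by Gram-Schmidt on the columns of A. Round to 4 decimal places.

c_1 = (-2, -1, -2); ‖c_1‖ = 3.0000, so e_1 = (-0.6667, -0.3333, -0.6667).
e_1·c_2 = (-0.6667)·3 + (-0.3333)·3 + (-0.6667)·1 = -3.6667.
u_2 = c_2 + 3.6667·e_1 = (0.5556, 1.7778, -1.4444).
‖u_2‖ = 2.3570, so e_2 = (0.2357, 0.7542, -0.6128).

e_2 = (0.2357, 0.7542, -0.6128)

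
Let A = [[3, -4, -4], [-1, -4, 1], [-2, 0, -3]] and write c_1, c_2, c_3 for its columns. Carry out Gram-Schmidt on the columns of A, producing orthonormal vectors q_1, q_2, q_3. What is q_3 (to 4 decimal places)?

q_3 = (-0.4082, 0.4082, -0.8165)

q_1 = c_1/‖c_1‖ = (3, -1, -2)/3.7417 = (0.8018, -0.2673, -0.5345).
r_{12} = q_1·c_2 = -2.1381.
u_2 = c_2 + 2.1381·q_1 = (-2.2857, -4.5714, -1.1429).
‖u_2‖ = 5.2372, so q_2 = (-0.4364, -0.8729, -0.2182).
r_{13} = q_1·c_3 = -1.8708; r_{23} = q_2·c_3 = 1.5275.
u_3 = c_3 + 1.8708·q_1 − 1.5275·q_2 = (-1.8333, 1.8333, -3.6667).
‖u_3‖ = 4.4907, so q_3 = (-0.4082, 0.4082, -0.8165).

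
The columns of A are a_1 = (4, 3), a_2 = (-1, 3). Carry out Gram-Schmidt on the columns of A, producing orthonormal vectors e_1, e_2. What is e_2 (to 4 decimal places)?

e_2 = (-0.6000, 0.8000)

a_1 = (4, 3); ‖a_1‖ = 5.0000, so e_1 = (0.8000, 0.6000).
e_1·a_2 = 0.8000·(-1) + 0.6000·3 = 1.0000.
u_2 = a_2 − 1.0000·e_1 = (-1.8000, 2.4000).
‖u_2‖ = 3.0000, so e_2 = (-0.6000, 0.8000).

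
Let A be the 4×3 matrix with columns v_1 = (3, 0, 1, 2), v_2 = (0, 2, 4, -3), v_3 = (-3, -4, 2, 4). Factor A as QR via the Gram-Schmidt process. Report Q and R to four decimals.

v_1 = (3, 0, 1, 2); ‖v_1‖ = 3.7417, so e_1 = (0.8018, 0.0000, 0.2673, 0.5345).
e_1·v_2 = 0.8018·0 + 0.0000·2 + 0.2673·4 + 0.5345·(-3) = -0.5345.
u_2 = v_2 + 0.5345·e_1 = (0.4286, 2.0000, 4.1429, -2.7143).
‖u_2‖ = 5.3586, so e_2 = (0.0800, 0.3732, 0.7731, -0.5065).
e_1·v_3 = 0.8018·(-3) + 0.0000·(-4) + 0.2673·2 + 0.5345·4 = 0.2673; e_2·v_3 = 0.0800·(-3) + 0.3732·(-4) + 0.7731·2 + (-0.5065)·4 = -2.2127.
u_3 = v_3 − 0.2673·e_1 + 2.2127·e_2 = (-3.0373, -3.1741, 3.6393, 2.7363).
‖u_3‖ = 6.3271, so e_3 = (-0.4800, -0.5017, 0.5752, 0.4325).

Q = [[0.8018, 0.0800, -0.4800], [0.0000, 0.3732, -0.5017], [0.2673, 0.7731, 0.5752], [0.5345, -0.5065, 0.4325]], R = [[3.7417, -0.5345, 0.2673], [0.0000, 5.3586, -2.2127], [0.0000, 0.0000, 6.3271]]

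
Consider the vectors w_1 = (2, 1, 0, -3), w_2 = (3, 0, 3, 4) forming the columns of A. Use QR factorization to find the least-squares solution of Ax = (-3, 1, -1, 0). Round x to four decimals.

e_1 = w_1/‖w_1‖ = (2, 1, 0, -3)/3.7417 = (0.5345, 0.2673, 0.0000, -0.8018).
r_{12} = e_1·w_2 = -1.6036.
u_2 = w_2 + 1.6036·e_1 = (3.8571, 0.4286, 3.0000, 2.7143).
‖u_2‖ = 5.6061, so e_2 = (0.6880, 0.0764, 0.5351, 0.4842).
Qᵀb = (-1.3363, -2.5228).
Back-substitute: x_2 = -2.5228/5.6061 = -0.4500.
x_1 = (-1.3363 + 1.6036·(-0.4500))/3.7417 = -0.5500.

x = (-0.5500, -0.4500)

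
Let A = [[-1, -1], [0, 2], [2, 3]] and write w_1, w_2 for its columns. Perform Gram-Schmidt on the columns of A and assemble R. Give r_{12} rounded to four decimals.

r_{12} = 3.1305

w_1 = (-1, 0, 2); ‖w_1‖ = 2.2361, so e_1 = (-0.4472, 0.0000, 0.8944).
r_{12} = e_1·w_2 = 3.1305.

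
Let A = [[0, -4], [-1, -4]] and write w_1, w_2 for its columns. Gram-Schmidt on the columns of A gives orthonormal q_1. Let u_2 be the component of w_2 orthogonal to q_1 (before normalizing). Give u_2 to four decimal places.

w_1 = (0, -1); ‖w_1‖ = 1.0000, so q_1 = (0.0000, -1.0000).
q_1·w_2 = 0.0000·(-4) + (-1.0000)·(-4) = 4.0000.
u_2 = w_2 − 4.0000·q_1 = (-4.0000, 0.0000).

u_2 = (-4.0000, 0.0000)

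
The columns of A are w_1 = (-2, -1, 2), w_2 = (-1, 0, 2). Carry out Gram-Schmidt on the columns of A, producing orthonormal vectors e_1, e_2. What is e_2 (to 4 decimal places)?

e_2 = (0.3333, 0.6667, 0.6667)

e_1 = w_1/‖w_1‖ = (-2, -1, 2)/3.0000 = (-0.6667, -0.3333, 0.6667).
r_{12} = e_1·w_2 = 2.0000.
u_2 = w_2 − 2.0000·e_1 = (0.3333, 0.6667, 0.6667).
‖u_2‖ = 1.0000, so e_2 = (0.3333, 0.6667, 0.6667).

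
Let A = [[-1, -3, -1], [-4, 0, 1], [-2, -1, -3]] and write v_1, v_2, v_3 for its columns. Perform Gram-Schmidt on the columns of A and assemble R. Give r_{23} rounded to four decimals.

e_1 = v_1/‖v_1‖ = (-1, -4, -2)/4.5826 = (-0.2182, -0.8729, -0.4364).
r_{12} = e_1·v_2 = 1.0911.
u_2 = v_2 − 1.0911·e_1 = (-2.7619, 0.9524, -0.5238).
‖u_2‖ = 2.9681, so e_2 = (-0.9305, 0.3209, -0.1765).
r_{23} = e_2·v_3 = 1.7809.

r_{23} = 1.7809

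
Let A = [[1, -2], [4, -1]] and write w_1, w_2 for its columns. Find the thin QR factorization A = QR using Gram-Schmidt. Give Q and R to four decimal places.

w_1 = (1, 4); ‖w_1‖ = 4.1231, so e_1 = (0.2425, 0.9701).
e_1·w_2 = 0.2425·(-2) + 0.9701·(-1) = -1.4552.
u_2 = w_2 + 1.4552·e_1 = (-1.6471, 0.4118).
‖u_2‖ = 1.6977, so e_2 = (-0.9701, 0.2425).

Q = [[0.2425, -0.9701], [0.9701, 0.2425]], R = [[4.1231, -1.4552], [0.0000, 1.6977]]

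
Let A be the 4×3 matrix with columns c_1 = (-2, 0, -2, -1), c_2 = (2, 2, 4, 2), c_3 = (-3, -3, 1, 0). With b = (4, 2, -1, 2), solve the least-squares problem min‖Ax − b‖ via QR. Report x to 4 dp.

c_1 = (-2, 0, -2, -1); ‖c_1‖ = 3.0000, so q_1 = (-0.6667, 0.0000, -0.6667, -0.3333).
q_1·c_2 = (-0.6667)·2 + 0.0000·2 + (-0.6667)·4 + (-0.3333)·2 = -4.6667.
u_2 = c_2 + 4.6667·q_1 = (-1.1111, 2.0000, 0.8889, 0.4444).
‖u_2‖ = 2.4944, so q_2 = (-0.4454, 0.8018, 0.3563, 0.1782).
q_1·c_3 = (-0.6667)·(-3) + 0.0000·(-3) + (-0.6667)·1 + (-0.3333)·0 = 1.3333; q_2·c_3 = (-0.4454)·(-3) + 0.8018·(-3) + 0.3563·1 + 0.1782·0 = -0.7127.
u_3 = c_3 − 1.3333·q_1 + 0.7127·q_2 = (-2.4286, -2.4286, 2.1429, 0.5714).
‖u_3‖ = 4.0883, so q_3 = (-0.5940, -0.5940, 0.5241, 0.1398).
Qᵀb = (-2.6667, -0.1782, -3.8088).
Back-substitute: x_3 = -3.8088/4.0883 = -0.9316.
x_2 = (-0.1782 + 0.7127·(-0.9316))/2.4944 = -0.3376.
x_1 = (-2.6667 + 4.6667·(-0.3376) − 1.3333·(-0.9316))/3.0000 = -1.0000.

x = (-1.0000, -0.3376, -0.9316)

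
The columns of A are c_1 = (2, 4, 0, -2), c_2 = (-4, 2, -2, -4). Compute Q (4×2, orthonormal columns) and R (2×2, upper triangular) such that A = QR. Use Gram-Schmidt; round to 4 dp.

q_1 = c_1/‖c_1‖ = (2, 4, 0, -2)/4.8990 = (0.4082, 0.8165, 0.0000, -0.4082).
r_{12} = q_1·c_2 = 1.6330.
u_2 = c_2 − 1.6330·q_1 = (-4.6667, 0.6667, -2.0000, -3.3333).
‖u_2‖ = 6.1101, so q_2 = (-0.7638, 0.1091, -0.3273, -0.5455).

Q = [[0.4082, -0.7638], [0.8165, 0.1091], [0.0000, -0.3273], [-0.4082, -0.5455]], R = [[4.8990, 1.6330], [0.0000, 6.1101]]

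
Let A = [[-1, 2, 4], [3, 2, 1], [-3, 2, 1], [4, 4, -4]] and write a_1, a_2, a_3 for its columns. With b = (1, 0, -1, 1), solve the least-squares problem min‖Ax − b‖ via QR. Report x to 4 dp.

x = (0.2059, 0.0539, 0.0980)

q_1 = a_1/‖a_1‖ = (-1, 3, -3, 4)/5.9161 = (-0.1690, 0.5071, -0.5071, 0.6761).
r_{12} = q_1·a_2 = 2.3664.
u_2 = a_2 − 2.3664·q_1 = (2.4000, 0.8000, 3.2000, 2.4000).
‖u_2‖ = 4.7329, so q_2 = (0.5071, 0.1690, 0.6761, 0.5071).
r_{13} = q_1·a_3 = -3.3806; r_{23} = q_2·a_3 = 0.8452.
u_3 = a_3 + 3.3806·q_1 − 0.8452·q_2 = (3.0000, 2.5714, -1.2857, -2.1429).
‖u_3‖ = 4.6752, so q_3 = (0.6417, 0.5500, -0.2750, -0.4583).
Qᵀb = (1.0142, 0.3381, 0.4583).
Back-substitute: x_3 = 0.4583/4.6752 = 0.0980.
x_2 = (0.3381 − 0.8452·0.0980)/4.7329 = 0.0539.
x_1 = (1.0142 − 2.3664·0.0539 + 3.3806·0.0980)/5.9161 = 0.2059.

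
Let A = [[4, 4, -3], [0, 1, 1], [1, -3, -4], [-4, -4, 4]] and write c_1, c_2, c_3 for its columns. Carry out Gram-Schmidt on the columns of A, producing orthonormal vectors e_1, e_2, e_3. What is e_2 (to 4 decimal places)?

e_2 = (0.1193, 0.2461, -0.9545, -0.1193)

c_1 = (4, 0, 1, -4); ‖c_1‖ = 5.7446, so e_1 = (0.6963, 0.0000, 0.1741, -0.6963).
e_1·c_2 = 0.6963·4 + 0.0000·1 + 0.1741·(-3) + (-0.6963)·(-4) = 5.0483.
u_2 = c_2 − 5.0483·e_1 = (0.4848, 1.0000, -3.8788, -0.4848).
‖u_2‖ = 4.0639, so e_2 = (0.1193, 0.2461, -0.9545, -0.1193).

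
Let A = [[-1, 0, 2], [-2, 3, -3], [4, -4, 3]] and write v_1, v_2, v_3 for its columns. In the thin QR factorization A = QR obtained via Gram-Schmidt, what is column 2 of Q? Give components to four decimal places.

e_2 = (-0.7498, 0.6475, 0.1363)

e_1 = v_1/‖v_1‖ = (-1, -2, 4)/4.5826 = (-0.2182, -0.4364, 0.8729).
r_{12} = e_1·v_2 = -4.8008.
u_2 = v_2 + 4.8008·e_1 = (-1.0476, 0.9048, 0.1905).
‖u_2‖ = 1.3973, so e_2 = (-0.7498, 0.6475, 0.1363).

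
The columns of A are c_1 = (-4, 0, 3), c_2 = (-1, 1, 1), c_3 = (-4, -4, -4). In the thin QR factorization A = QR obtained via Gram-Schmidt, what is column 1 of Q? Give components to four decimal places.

q_1 = (-0.8000, 0.0000, 0.6000)

c_1 = (-4, 0, 3); ‖c_1‖ = 5.0000, so q_1 = (-0.8000, 0.0000, 0.6000).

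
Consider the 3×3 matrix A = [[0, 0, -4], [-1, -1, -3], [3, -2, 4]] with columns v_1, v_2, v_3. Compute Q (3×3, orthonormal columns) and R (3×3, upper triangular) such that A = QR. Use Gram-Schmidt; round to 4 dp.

Q = [[0.0000, 0.0000, -1.0000], [-0.3162, -0.9487, 0.0000], [0.9487, -0.3162, 0.0000]], R = [[3.1623, -1.5811, 4.7434], [0.0000, 1.5811, 1.5811], [0.0000, 0.0000, 4.0000]]

e_1 = v_1/‖v_1‖ = (0, -1, 3)/3.1623 = (0.0000, -0.3162, 0.9487).
r_{12} = e_1·v_2 = -1.5811.
u_2 = v_2 + 1.5811·e_1 = (0.0000, -1.5000, -0.5000).
‖u_2‖ = 1.5811, so e_2 = (0.0000, -0.9487, -0.3162).
r_{13} = e_1·v_3 = 4.7434; r_{23} = e_2·v_3 = 1.5811.
u_3 = v_3 − 4.7434·e_1 − 1.5811·e_2 = (-4.0000, 0.0000, 0.0000).
‖u_3‖ = 4.0000, so e_3 = (-1.0000, 0.0000, 0.0000).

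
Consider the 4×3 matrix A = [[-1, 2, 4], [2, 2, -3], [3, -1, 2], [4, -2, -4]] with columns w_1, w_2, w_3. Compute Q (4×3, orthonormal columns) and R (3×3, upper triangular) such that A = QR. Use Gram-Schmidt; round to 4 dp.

w_1 = (-1, 2, 3, 4); ‖w_1‖ = 5.4772, so q_1 = (-0.1826, 0.3651, 0.5477, 0.7303).
q_1·w_2 = (-0.1826)·2 + 0.3651·2 + 0.5477·(-1) + 0.7303·(-2) = -1.6432.
u_2 = w_2 + 1.6432·q_1 = (1.7000, 2.6000, -0.1000, -0.8000).
‖u_2‖ = 3.2094, so q_2 = (0.5297, 0.8101, -0.0312, -0.2493).
q_1·w_3 = (-0.1826)·4 + 0.3651·(-3) + 0.5477·2 + 0.7303·(-4) = -3.6515; q_2·w_3 = 0.5297·4 + 0.8101·(-3) + (-0.0312)·2 + (-0.2493)·(-4) = 0.6232.
u_3 = w_3 + 3.6515·q_1 − 0.6232·q_2 = (3.0032, -2.1715, 4.0194, -1.1780).
‖u_3‖ = 5.5927, so q_3 = (0.5370, -0.3883, 0.7187, -0.2106).

Q = [[-0.1826, 0.5297, 0.5370], [0.3651, 0.8101, -0.3883], [0.5477, -0.0312, 0.7187], [0.7303, -0.2493, -0.2106]], R = [[5.4772, -1.6432, -3.6515], [0.0000, 3.2094, 0.6232], [0.0000, 0.0000, 5.5927]]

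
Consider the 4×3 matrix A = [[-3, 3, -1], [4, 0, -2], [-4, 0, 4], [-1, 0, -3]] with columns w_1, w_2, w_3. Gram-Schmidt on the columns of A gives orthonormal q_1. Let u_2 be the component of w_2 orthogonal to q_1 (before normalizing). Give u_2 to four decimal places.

u_2 = (2.3571, 0.8571, -0.8571, -0.2143)

w_1 = (-3, 4, -4, -1); ‖w_1‖ = 6.4807, so q_1 = (-0.4629, 0.6172, -0.6172, -0.1543).
q_1·w_2 = (-0.4629)·3 + 0.6172·0 + (-0.6172)·0 + (-0.1543)·0 = -1.3887.
u_2 = w_2 + 1.3887·q_1 = (2.3571, 0.8571, -0.8571, -0.2143).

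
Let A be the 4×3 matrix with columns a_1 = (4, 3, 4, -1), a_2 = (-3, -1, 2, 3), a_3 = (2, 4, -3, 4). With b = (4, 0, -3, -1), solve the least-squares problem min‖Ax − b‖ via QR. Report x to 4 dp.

x = (-0.1227, -0.9286, 0.2173)

a_1 = (4, 3, 4, -1); ‖a_1‖ = 6.4807, so q_1 = (0.6172, 0.4629, 0.6172, -0.1543).
q_1·a_2 = 0.6172·(-3) + 0.4629·(-1) + 0.6172·2 + (-0.1543)·3 = -1.5430.
u_2 = a_2 + 1.5430·q_1 = (-2.0476, -0.2857, 2.9524, 2.7619).
‖u_2‖ = 4.5408, so q_2 = (-0.4509, -0.0629, 0.6502, 0.6082).
q_1·a_3 = 0.6172·2 + 0.4629·4 + 0.6172·(-3) + (-0.1543)·4 = 0.6172; q_2·a_3 = (-0.4509)·2 + (-0.0629)·4 + 0.6502·(-3) + 0.6082·4 = -0.6712.
u_3 = a_3 − 0.6172·q_1 + 0.6712·q_2 = (1.3164, 3.6721, -2.9446, 4.5035).
‖u_3‖ = 6.6459, so q_3 = (0.1981, 0.5525, -0.4431, 0.6776).
Qᵀb = (0.7715, -4.3625, 1.4439).
Back-substitute: x_3 = 1.4439/6.6459 = 0.2173.
x_2 = (-4.3625 + 0.6712·0.2173)/4.5408 = -0.9286.
x_1 = (0.7715 + 1.5430·(-0.9286) − 0.6172·0.2173)/6.4807 = -0.1227.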